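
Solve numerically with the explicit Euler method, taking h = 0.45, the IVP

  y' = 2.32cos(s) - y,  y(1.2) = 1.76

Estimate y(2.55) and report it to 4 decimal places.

-0.1652

Euler: y_{n+1} = y_n + h·f(s_n, y_n).
s=1.200000, y=1.760000: f=-0.919330 → y ← 1.760000 + 0.45·(-0.919330) = 1.346301
s=1.650000, y=1.346301: f=-1.529862 → y ← 1.346301 + 0.45·(-1.529862) = 0.657864
s=2.100000, y=0.657864: f=-1.829107 → y ← 0.657864 + 0.45·(-1.829107) = -0.165234
y(2.55) ≈ -0.1652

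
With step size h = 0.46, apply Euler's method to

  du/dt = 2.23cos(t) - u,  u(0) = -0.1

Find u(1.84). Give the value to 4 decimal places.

Euler: u_{n+1} = u_n + h·f(t_n, u_n).
t=0.000000, u=-0.100000: f=2.330000 → u ← -0.100000 + 0.46·2.330000 = 0.971800
t=0.460000, u=0.971800: f=1.026397 → u ← 0.971800 + 0.46·1.026397 = 1.443943
t=0.920000, u=1.443943: f=-0.092964 → u ← 1.443943 + 0.46·(-0.092964) = 1.401179
t=1.380000, u=1.401179: f=-0.978280 → u ← 1.401179 + 0.46·(-0.978280) = 0.951170
u(1.84) ≈ 0.9512

0.9512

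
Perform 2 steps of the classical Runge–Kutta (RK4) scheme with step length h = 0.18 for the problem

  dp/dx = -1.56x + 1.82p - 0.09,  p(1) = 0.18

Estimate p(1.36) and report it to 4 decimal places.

-0.6197

RK4: k1 = f(x_n, p_n); k2 = f(x_n + h/2, p_n + (h/2)·k1); k3 = f(x_n + h/2, p_n + (h/2)·k2); k4 = f(x_n + h, p_n + h·k3); p_{n+1} = p_n + (h/6)·(k1 + 2k2 + 2k3 + k4).
x=1.000000, p=0.180000:
  k1 = f(1.000000, 0.180000) = -1.322400
  k2 = f(1.090000, 0.060984) = -1.679409
  k3 = f(1.090000, 0.028853) = -1.737887
  k4 = f(1.180000, -0.132820) = -2.172532
  p ← 0.180000 + (0.18/6)·(k1 + 2k2 + 2k3 + k4) = -0.129886
x=1.180000, p=-0.129886:
  k1 = f(1.180000, -0.129886) = -2.167192
  k2 = f(1.270000, -0.324933) = -2.662578
  k3 = f(1.270000, -0.369518) = -2.743722
  k4 = f(1.360000, -0.623756) = -3.346835
  p ← -0.129886 + (0.18/6)·(k1 + 2k2 + 2k3 + k4) = -0.619685
p(1.36) ≈ -0.6197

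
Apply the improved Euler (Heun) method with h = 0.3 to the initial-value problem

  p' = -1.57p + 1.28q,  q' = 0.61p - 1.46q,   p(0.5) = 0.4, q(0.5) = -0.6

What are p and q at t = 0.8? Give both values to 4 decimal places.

Heun on (p,q): k1 = f(t_n, state_n); k2 = f(t_n + h, state_n + h·k1); state_{n+1} = state_n + (h/2)·(k1 + k2).
0.500000: (0.400000, -0.600000)
  k1 = (-1.396000, 1.120000)
  predictor → (-0.018800, -0.264000)
  k2 = (-0.308404, 0.373972)
  → (0.144339, -0.375904)
(p(0.8), q(0.8)) ≈ (0.1443, -0.3759)

0.1443, -0.3759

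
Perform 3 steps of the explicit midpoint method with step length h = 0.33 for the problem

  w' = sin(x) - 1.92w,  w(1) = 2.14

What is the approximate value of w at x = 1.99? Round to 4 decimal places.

0.8039

Midpoint: k1 = f(x_n, w_n); k2 = f(x_n + h/2, w_n + (h/2)·k1); w_{n+1} = w_n + h·k2.
x=1.000000, w=2.140000:
  k1 = f(1.000000, 2.140000) = -3.267329
  k2 = f(1.165000, 1.600891) = -2.154922
  w ← 2.140000 + 0.33·(-2.154922) = 1.428876
x=1.330000, w=1.428876:
  k1 = f(1.330000, 1.428876) = -1.772293
  k2 = f(1.495000, 1.136447) = -1.184850
  w ← 1.428876 + 0.33·(-1.184850) = 1.037875
x=1.660000, w=1.037875:
  k1 = f(1.660000, 1.037875) = -0.996696
  k2 = f(1.825000, 0.873420) = -0.709103
  w ← 1.037875 + 0.33·(-0.709103) = 0.803871
w(1.99) ≈ 0.8039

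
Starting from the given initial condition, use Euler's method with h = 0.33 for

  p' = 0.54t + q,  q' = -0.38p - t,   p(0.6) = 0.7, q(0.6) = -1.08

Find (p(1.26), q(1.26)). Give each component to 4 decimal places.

0.1655, -1.7292

Euler on (p,q): p_{n+1} = p_n + h·p', q_{n+1} = q_n + h·q'.
0.600000: (0.700000, -1.080000); f=(-0.756000, -0.866000) → (0.450520, -1.365780)
0.930000: (0.450520, -1.365780); f=(-0.863580, -1.101198) → (0.165539, -1.729175)
(p(1.26), q(1.26)) ≈ (0.1655, -1.7292)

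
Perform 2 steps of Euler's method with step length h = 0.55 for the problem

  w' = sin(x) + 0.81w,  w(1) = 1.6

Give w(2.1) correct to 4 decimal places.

Euler: w_{n+1} = w_n + h·f(x_n, w_n).
x=1.000000, w=1.600000: f=2.137471 → w ← 1.600000 + 0.55·2.137471 = 2.775609
x=1.550000, w=2.775609: f=3.248027 → w ← 2.775609 + 0.55·3.248027 = 4.562024
w(2.1) ≈ 4.5620

4.5620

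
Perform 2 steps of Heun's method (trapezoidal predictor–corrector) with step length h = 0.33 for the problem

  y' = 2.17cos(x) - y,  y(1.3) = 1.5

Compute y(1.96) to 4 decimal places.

Heun: k1 = f(x_n, y_n); k2 = f(x_n + h, y_n + h·k1); y_{n+1} = y_n + (h/2)·(k1 + k2).
x=1.300000, y=1.500000:
  k1 = f(1.300000, 1.500000) = -0.919528
  k2 = f(1.630000, 1.196556) = -1.324953
  y ← 1.500000 + (0.33/2)·(-0.919528 + (-1.324953)) = 1.129661
x=1.630000, y=1.129661:
  k1 = f(1.630000, 1.129661) = -1.258058
  k2 = f(1.960000, 0.714502) = -1.537912
  y ← 1.129661 + (0.33/2)·(-1.258058 + (-1.537912)) = 0.668326
y(1.96) ≈ 0.6683

0.6683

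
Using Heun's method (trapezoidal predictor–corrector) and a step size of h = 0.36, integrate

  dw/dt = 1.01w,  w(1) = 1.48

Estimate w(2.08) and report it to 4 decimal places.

Heun: k1 = f(t_n, w_n); k2 = f(t_n + h, w_n + h·k1); w_{n+1} = w_n + (h/2)·(k1 + k2).
t=1.000000, w=1.480000:
  k1 = f(1.000000, 1.480000) = 1.494800
  k2 = f(1.360000, 2.018128) = 2.038309
  w ← 1.480000 + (0.36/2)·(1.494800 + 2.038309) = 2.115960
t=1.360000, w=2.115960:
  k1 = f(1.360000, 2.115960) = 2.137119
  k2 = f(1.720000, 2.885323) = 2.914176
  w ← 2.115960 + (0.36/2)·(2.137119 + 2.914176) = 3.025193
t=1.720000, w=3.025193:
  k1 = f(1.720000, 3.025193) = 3.055445
  k2 = f(2.080000, 4.125153) = 4.166404
  w ← 3.025193 + (0.36/2)·(3.055445 + 4.166404) = 4.325126
w(2.08) ≈ 4.3251

4.3251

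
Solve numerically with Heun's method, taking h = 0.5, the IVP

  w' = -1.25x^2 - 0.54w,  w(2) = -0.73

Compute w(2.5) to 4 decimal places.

-3.4251

Heun: k1 = f(x_n, w_n); k2 = f(x_n + h, w_n + h·k1); w_{n+1} = w_n + (h/2)·(k1 + k2).
x=2.000000, w=-0.730000:
  k1 = f(2.000000, -0.730000) = -4.605800
  k2 = f(2.500000, -3.032900) = -6.174734
  w ← -0.730000 + (0.5/2)·(-4.605800 + (-6.174734)) = -3.425133
w(2.5) ≈ -3.4251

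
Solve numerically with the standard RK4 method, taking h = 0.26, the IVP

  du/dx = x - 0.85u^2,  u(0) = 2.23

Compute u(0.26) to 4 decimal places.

1.5208

RK4: k1 = f(x_n, u_n); k2 = f(x_n + h/2, u_n + (h/2)·k1); k3 = f(x_n + h/2, u_n + (h/2)·k2); k4 = f(x_n + h, u_n + h·k3); u_{n+1} = u_n + (h/6)·(k1 + 2k2 + 2k3 + k4).
x=0.000000, u=2.230000:
  k1 = f(0.000000, 2.230000) = -4.226965
  k2 = f(0.130000, 1.680495) = -2.270453
  k3 = f(0.130000, 1.934841) = -3.052069
  k4 = f(0.260000, 1.436462) = -1.493910
  u ← 2.230000 + (0.26/6)·(k1 + 2k2 + 2k3 + k4) = 1.520810
u(0.26) ≈ 1.5208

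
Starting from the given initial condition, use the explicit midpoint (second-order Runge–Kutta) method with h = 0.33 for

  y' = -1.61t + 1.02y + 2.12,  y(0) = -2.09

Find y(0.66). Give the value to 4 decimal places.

-2.5155

Midpoint: k1 = f(t_n, y_n); k2 = f(t_n + h/2, y_n + (h/2)·k1); y_{n+1} = y_n + h·k2.
t=0.000000, y=-2.090000:
  k1 = f(0.000000, -2.090000) = -0.011800
  k2 = f(0.165000, -2.091947) = -0.279436
  y ← -2.090000 + 0.33·(-0.279436) = -2.182214
t=0.330000, y=-2.182214:
  k1 = f(0.330000, -2.182214) = -0.637158
  k2 = f(0.495000, -2.287345) = -1.010042
  y ← -2.182214 + 0.33·(-1.010042) = -2.515528
y(0.66) ≈ -2.5155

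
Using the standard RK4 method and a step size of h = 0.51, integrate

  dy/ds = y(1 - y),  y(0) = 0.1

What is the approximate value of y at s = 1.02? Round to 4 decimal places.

0.2355

RK4: k1 = f(s_n, y_n); k2 = f(s_n + h/2, y_n + (h/2)·k1); k3 = f(s_n + h/2, y_n + (h/2)·k2); k4 = f(s_n + h, y_n + h·k3); y_{n+1} = y_n + (h/6)·(k1 + 2k2 + 2k3 + k4).
s=0.000000, y=0.100000:
  k1 = f(0.000000, 0.100000) = 0.090000
  k2 = f(0.255000, 0.122950) = 0.107833
  k3 = f(0.255000, 0.127497) = 0.111242
  k4 = f(0.510000, 0.156733) = 0.132168
  y ← 0.100000 + (0.51/6)·(k1 + 2k2 + 2k3 + k4) = 0.156127
s=0.510000, y=0.156127:
  k1 = f(0.510000, 0.156127) = 0.131751
  k2 = f(0.765000, 0.189724) = 0.153729
  k3 = f(0.765000, 0.195328) = 0.157175
  k4 = f(1.020000, 0.236286) = 0.180455
  y ← 0.156127 + (0.51/6)·(k1 + 2k2 + 2k3 + k4) = 0.235518
y(1.02) ≈ 0.2355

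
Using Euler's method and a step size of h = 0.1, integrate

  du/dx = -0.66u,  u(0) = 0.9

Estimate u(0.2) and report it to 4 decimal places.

Euler: u_{n+1} = u_n + h·f(x_n, u_n).
x=0.000000, u=0.900000: f=-0.594000 → u ← 0.900000 + 0.1·(-0.594000) = 0.840600
x=0.100000, u=0.840600: f=-0.554796 → u ← 0.840600 + 0.1·(-0.554796) = 0.785120
u(0.2) ≈ 0.7851

0.7851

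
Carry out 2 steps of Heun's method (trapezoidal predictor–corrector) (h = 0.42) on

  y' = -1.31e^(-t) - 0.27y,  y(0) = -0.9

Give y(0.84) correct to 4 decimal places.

-1.3760

Heun: k1 = f(t_n, y_n); k2 = f(t_n + h, y_n + h·k1); y_{n+1} = y_n + (h/2)·(k1 + k2).
t=0.000000, y=-0.900000:
  k1 = f(0.000000, -0.900000) = -1.067000
  k2 = f(0.420000, -1.348140) = -0.496734
  y ← -0.900000 + (0.42/2)·(-1.067000 + (-0.496734)) = -1.228384
t=0.420000, y=-1.228384:
  k1 = f(0.420000, -1.228384) = -0.529068
  k2 = f(0.840000, -1.450592) = -0.173881
  y ← -1.228384 + (0.42/2)·(-0.529068 + (-0.173881)) = -1.376003
y(0.84) ≈ -1.3760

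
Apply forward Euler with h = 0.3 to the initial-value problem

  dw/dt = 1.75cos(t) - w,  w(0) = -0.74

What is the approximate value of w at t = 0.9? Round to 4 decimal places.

0.7878

Euler: w_{n+1} = w_n + h·f(t_n, w_n).
t=0.000000, w=-0.740000: f=2.490000 → w ← -0.740000 + 0.3·2.490000 = 0.007000
t=0.300000, w=0.007000: f=1.664839 → w ← 0.007000 + 0.3·1.664839 = 0.506452
t=0.600000, w=0.506452: f=0.937886 → w ← 0.506452 + 0.3·0.937886 = 0.787817
w(0.9) ≈ 0.7878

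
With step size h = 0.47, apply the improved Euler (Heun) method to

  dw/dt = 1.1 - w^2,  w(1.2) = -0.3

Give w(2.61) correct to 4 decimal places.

Heun: k1 = f(t_n, w_n); k2 = f(t_n + h, w_n + h·k1); w_{n+1} = w_n + (h/2)·(k1 + k2).
t=1.200000, w=-0.300000:
  k1 = f(1.200000, -0.300000) = 1.010000
  k2 = f(1.670000, 0.174700) = 1.069480
  w ← -0.300000 + (0.47/2)·(1.010000 + 1.069480) = 0.188678
t=1.670000, w=0.188678:
  k1 = f(1.670000, 0.188678) = 1.064401
  k2 = f(2.140000, 0.688946) = 0.625353
  w ← 0.188678 + (0.47/2)·(1.064401 + 0.625353) = 0.585770
t=2.140000, w=0.585770:
  k1 = f(2.140000, 0.585770) = 0.756874
  k2 = f(2.610000, 0.941501) = 0.213577
  w ← 0.585770 + (0.47/2)·(0.756874 + 0.213577) = 0.813826
w(2.61) ≈ 0.8138

0.8138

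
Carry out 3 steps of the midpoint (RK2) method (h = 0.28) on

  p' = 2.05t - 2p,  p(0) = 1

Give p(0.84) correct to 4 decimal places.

Midpoint: k1 = f(t_n, p_n); k2 = f(t_n + h/2, p_n + (h/2)·k1); p_{n+1} = p_n + h·k2.
t=0.000000, p=1.000000:
  k1 = f(0.000000, 1.000000) = -2.000000
  k2 = f(0.140000, 0.720000) = -1.153000
  p ← 1.000000 + 0.28·(-1.153000) = 0.677160
t=0.280000, p=0.677160:
  k1 = f(0.280000, 0.677160) = -0.780320
  k2 = f(0.420000, 0.567915) = -0.274830
  p ← 0.677160 + 0.28·(-0.274830) = 0.600207
t=0.560000, p=0.600207:
  k1 = f(0.560000, 0.600207) = -0.052415
  k2 = f(0.700000, 0.592869) = 0.249261
  p ← 0.600207 + 0.28·0.249261 = 0.670001
p(0.84) ≈ 0.6700

0.6700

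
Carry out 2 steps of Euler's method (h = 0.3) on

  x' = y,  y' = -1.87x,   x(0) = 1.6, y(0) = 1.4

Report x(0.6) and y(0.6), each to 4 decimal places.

2.1707, -0.6308

Euler on (x,y): x_{n+1} = x_n + h·x', y_{n+1} = y_n + h·y'.
0.000000: (1.600000, 1.400000); f=(1.400000, -2.992000) → (2.020000, 0.502400)
0.300000: (2.020000, 0.502400); f=(0.502400, -3.777400) → (2.170720, -0.630820)
(x(0.6), y(0.6)) ≈ (2.1707, -0.6308)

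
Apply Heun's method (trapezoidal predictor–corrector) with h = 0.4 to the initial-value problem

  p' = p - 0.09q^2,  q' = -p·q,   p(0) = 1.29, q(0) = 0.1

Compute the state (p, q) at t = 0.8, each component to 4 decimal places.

Heun on (p,q): k1 = f(t_n, state_n); k2 = f(t_n + h, state_n + h·k1); state_{n+1} = state_n + (h/2)·(k1 + k2).
0.000000: (1.290000, 0.100000)
  k1 = (1.289100, -0.129000)
  predictor → (1.805640, 0.048400)
  k2 = (1.805429, -0.087393)
  → (1.908906, 0.056721)
0.400000: (1.908906, 0.056721)
  k1 = (1.908616, -0.108276)
  predictor → (2.672352, 0.013411)
  k2 = (2.672336, -0.035839)
  → (2.825096, 0.027898)
(p(0.8), q(0.8)) ≈ (2.8251, 0.0279)

2.8251, 0.0279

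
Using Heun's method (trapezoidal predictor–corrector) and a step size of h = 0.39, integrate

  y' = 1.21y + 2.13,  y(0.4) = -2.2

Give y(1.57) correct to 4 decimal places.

Heun: k1 = f(s_n, y_n); k2 = f(s_n + h, y_n + h·k1); y_{n+1} = y_n + (h/2)·(k1 + k2).
s=0.400000, y=-2.200000:
  k1 = f(0.400000, -2.200000) = -0.532000
  k2 = f(0.790000, -2.407480) = -0.783051
  y ← -2.200000 + (0.39/2)·(-0.532000 + (-0.783051)) = -2.456435
s=0.790000, y=-2.456435:
  k1 = f(0.790000, -2.456435) = -0.842286
  k2 = f(1.180000, -2.784927) = -1.239761
  y ← -2.456435 + (0.39/2)·(-0.842286 + (-1.239761)) = -2.862434
s=1.180000, y=-2.862434:
  k1 = f(1.180000, -2.862434) = -1.333545
  k2 = f(1.570000, -3.382517) = -1.962845
  y ← -2.862434 + (0.39/2)·(-1.333545 + (-1.962845)) = -3.505230
y(1.57) ≈ -3.5052

-3.5052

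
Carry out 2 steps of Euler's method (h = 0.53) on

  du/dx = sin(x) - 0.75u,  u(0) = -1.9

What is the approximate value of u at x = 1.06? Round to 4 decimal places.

Euler: u_{n+1} = u_n + h·f(x_n, u_n).
x=0.000000, u=-1.900000: f=1.425000 → u ← -1.900000 + 0.53·1.425000 = -1.144750
x=0.530000, u=-1.144750: f=1.364096 → u ← -1.144750 + 0.53·1.364096 = -0.421779
u(1.06) ≈ -0.4218

-0.4218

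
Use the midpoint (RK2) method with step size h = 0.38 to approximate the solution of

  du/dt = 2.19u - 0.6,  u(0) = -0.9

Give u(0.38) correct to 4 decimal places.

-2.2835

Midpoint: k1 = f(t_n, u_n); k2 = f(t_n + h/2, u_n + (h/2)·k1); u_{n+1} = u_n + h·k2.
t=0.000000, u=-0.900000:
  k1 = f(0.000000, -0.900000) = -2.571000
  k2 = f(0.190000, -1.388490) = -3.640793
  u ← -0.900000 + 0.38·(-3.640793) = -2.283501
u(0.38) ≈ -2.2835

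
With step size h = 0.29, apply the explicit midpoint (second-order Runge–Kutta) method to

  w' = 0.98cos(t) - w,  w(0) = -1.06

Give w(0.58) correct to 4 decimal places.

Midpoint: k1 = f(t_n, w_n); k2 = f(t_n + h/2, w_n + (h/2)·k1); w_{n+1} = w_n + h·k2.
t=0.000000, w=-1.060000:
  k1 = f(0.000000, -1.060000) = 2.040000
  k2 = f(0.145000, -0.764200) = 1.733916
  w ← -1.060000 + 0.29·1.733916 = -0.557164
t=0.290000, w=-0.557164:
  k1 = f(0.290000, -0.557164) = 1.496243
  k2 = f(0.435000, -0.340209) = 1.228942
  w ← -0.557164 + 0.29·1.228942 = -0.200771
w(0.58) ≈ -0.2008

-0.2008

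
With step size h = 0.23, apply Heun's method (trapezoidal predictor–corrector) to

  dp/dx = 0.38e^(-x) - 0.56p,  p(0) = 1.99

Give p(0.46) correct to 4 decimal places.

Heun: k1 = f(x_n, p_n); k2 = f(x_n + h, p_n + h·k1); p_{n+1} = p_n + (h/2)·(k1 + k2).
x=0.000000, p=1.990000:
  k1 = f(0.000000, 1.990000) = -0.734400
  k2 = f(0.230000, 1.821088) = -0.717887
  p ← 1.990000 + (0.23/2)·(-0.734400 + (-0.717887)) = 1.822987
x=0.230000, p=1.822987:
  k1 = f(0.230000, 1.822987) = -0.718950
  k2 = f(0.460000, 1.657629) = -0.688384
  p ← 1.822987 + (0.23/2)·(-0.718950 + (-0.688384)) = 1.661144
p(0.46) ≈ 1.6611

1.6611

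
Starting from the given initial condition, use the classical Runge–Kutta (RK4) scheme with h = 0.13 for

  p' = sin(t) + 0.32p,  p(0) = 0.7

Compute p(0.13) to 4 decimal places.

0.7383

RK4: k1 = f(t_n, p_n); k2 = f(t_n + h/2, p_n + (h/2)·k1); k3 = f(t_n + h/2, p_n + (h/2)·k2); k4 = f(t_n + h, p_n + h·k3); p_{n+1} = p_n + (h/6)·(k1 + 2k2 + 2k3 + k4).
t=0.000000, p=0.700000:
  k1 = f(0.000000, 0.700000) = 0.224000
  k2 = f(0.065000, 0.714560) = 0.293613
  k3 = f(0.065000, 0.719085) = 0.295061
  k4 = f(0.130000, 0.738358) = 0.365909
  p ← 0.700000 + (0.13/6)·(k1 + 2k2 + 2k3 + k4) = 0.738291
p(0.13) ≈ 0.7383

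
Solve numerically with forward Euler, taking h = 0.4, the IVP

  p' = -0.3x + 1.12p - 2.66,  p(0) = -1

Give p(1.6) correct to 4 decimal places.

-12.8457

Euler: p_{n+1} = p_n + h·f(x_n, p_n).
x=0.000000, p=-1.000000: f=-3.780000 → p ← -1.000000 + 0.4·(-3.780000) = -2.512000
x=0.400000, p=-2.512000: f=-5.593440 → p ← -2.512000 + 0.4·(-5.593440) = -4.749376
x=0.800000, p=-4.749376: f=-8.219301 → p ← -4.749376 + 0.4·(-8.219301) = -8.037096
x=1.200000, p=-8.037096: f=-12.021548 → p ← -8.037096 + 0.4·(-12.021548) = -12.845716
p(1.6) ≈ -12.8457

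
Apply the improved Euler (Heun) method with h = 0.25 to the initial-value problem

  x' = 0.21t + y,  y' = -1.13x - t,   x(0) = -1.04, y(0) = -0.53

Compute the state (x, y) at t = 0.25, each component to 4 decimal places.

-1.1292, -0.2487

Heun on (x,y): k1 = f(t_n, state_n); k2 = f(t_n + h, state_n + h·k1); state_{n+1} = state_n + (h/2)·(k1 + k2).
0.000000: (-1.040000, -0.530000)
  k1 = (-0.530000, 1.175200)
  predictor → (-1.172500, -0.236200)
  k2 = (-0.183700, 1.074925)
  → (-1.129212, -0.248734)
(x(0.25), y(0.25)) ≈ (-1.1292, -0.2487)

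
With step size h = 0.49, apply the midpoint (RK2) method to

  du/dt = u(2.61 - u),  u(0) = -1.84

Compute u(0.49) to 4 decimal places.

Midpoint: k1 = f(t_n, u_n); k2 = f(t_n + h/2, u_n + (h/2)·k1); u_{n+1} = u_n + h·k2.
t=0.000000, u=-1.840000:
  k1 = f(0.000000, -1.840000) = -8.188000
  k2 = f(0.245000, -3.846060) = -24.830394
  u ← -1.840000 + 0.49·(-24.830394) = -14.006893
u(0.49) ≈ -14.0069

-14.0069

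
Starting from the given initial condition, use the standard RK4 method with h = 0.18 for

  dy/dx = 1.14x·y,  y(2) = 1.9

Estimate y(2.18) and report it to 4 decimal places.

2.9172

RK4: k1 = f(x_n, y_n); k2 = f(x_n + h/2, y_n + (h/2)·k1); k3 = f(x_n + h/2, y_n + (h/2)·k2); k4 = f(x_n + h, y_n + h·k3); y_{n+1} = y_n + (h/6)·(k1 + 2k2 + 2k3 + k4).
x=2.000000, y=1.900000:
  k1 = f(2.000000, 1.900000) = 4.332000
  k2 = f(2.090000, 2.289880) = 5.455868
  k3 = f(2.090000, 2.391028) = 5.696864
  k4 = f(2.180000, 2.925435) = 7.270292
  y ← 1.900000 + (0.18/6)·(k1 + 2k2 + 2k3 + k4) = 2.917233
y(2.18) ≈ 2.9172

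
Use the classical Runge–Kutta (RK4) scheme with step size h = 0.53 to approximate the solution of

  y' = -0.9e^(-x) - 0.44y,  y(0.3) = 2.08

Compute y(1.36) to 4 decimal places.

0.9704

RK4: k1 = f(x_n, y_n); k2 = f(x_n + h/2, y_n + (h/2)·k1); k3 = f(x_n + h/2, y_n + (h/2)·k2); k4 = f(x_n + h, y_n + h·k3); y_{n+1} = y_n + (h/6)·(k1 + 2k2 + 2k3 + k4).
x=0.300000, y=2.080000:
  k1 = f(0.300000, 2.080000) = -1.581936
  k2 = f(0.565000, 1.660787) = -1.242270
  k3 = f(0.565000, 1.750798) = -1.281875
  k4 = f(0.830000, 1.400606) = -1.008711
  y ← 2.080000 + (0.53/6)·(k1 + 2k2 + 2k3 + k4) = 1.405227
x=0.830000, y=1.405227:
  k1 = f(0.830000, 1.405227) = -1.010744
  k2 = f(1.095000, 1.137380) = -0.801533
  k3 = f(1.095000, 1.192821) = -0.825927
  k4 = f(1.360000, 0.967486) = -0.656688
  y ← 1.405227 + (0.53/6)·(k1 + 2k2 + 2k3 + k4) = 0.970419
y(1.36) ≈ 0.9704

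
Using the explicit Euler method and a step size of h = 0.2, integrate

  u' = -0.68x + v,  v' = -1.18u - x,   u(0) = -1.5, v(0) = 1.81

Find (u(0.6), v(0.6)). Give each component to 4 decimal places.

-0.3083, 2.4854

Euler on (u,v): u_{n+1} = u_n + h·u', v_{n+1} = v_n + h·v'.
0.000000: (-1.500000, 1.810000); f=(1.810000, 1.770000) → (-1.138000, 2.164000)
0.200000: (-1.138000, 2.164000); f=(2.028000, 1.142840) → (-0.732400, 2.392568)
0.400000: (-0.732400, 2.392568); f=(2.120568, 0.464232) → (-0.308286, 2.485414)
(u(0.6), v(0.6)) ≈ (-0.3083, 2.4854)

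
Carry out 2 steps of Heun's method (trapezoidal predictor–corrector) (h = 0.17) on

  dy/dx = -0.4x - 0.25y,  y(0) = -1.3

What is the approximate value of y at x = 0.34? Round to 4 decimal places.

Heun: k1 = f(x_n, y_n); k2 = f(x_n + h, y_n + h·k1); y_{n+1} = y_n + (h/2)·(k1 + k2).
x=0.000000, y=-1.300000:
  k1 = f(0.000000, -1.300000) = 0.325000
  k2 = f(0.170000, -1.244750) = 0.243188
  y ← -1.300000 + (0.17/2)·(0.325000 + 0.243188) = -1.251704
x=0.170000, y=-1.251704:
  k1 = f(0.170000, -1.251704) = 0.244926
  k2 = f(0.340000, -1.210067) = 0.166517
  y ← -1.251704 + (0.17/2)·(0.244926 + 0.166517) = -1.216731
y(0.34) ≈ -1.2167

-1.2167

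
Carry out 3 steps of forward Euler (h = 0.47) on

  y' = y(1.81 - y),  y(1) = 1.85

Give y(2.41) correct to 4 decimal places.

Euler: y_{n+1} = y_n + h·f(t_n, y_n).
t=1.000000, y=1.850000: f=-0.074000 → y ← 1.850000 + 0.47·(-0.074000) = 1.815220
t=1.470000, y=1.815220: f=-0.009475 → y ← 1.815220 + 0.47·(-0.009475) = 1.810767
t=1.940000, y=1.810767: f=-0.001388 → y ← 1.810767 + 0.47·(-0.001388) = 1.810114
y(2.41) ≈ 1.8101

1.8101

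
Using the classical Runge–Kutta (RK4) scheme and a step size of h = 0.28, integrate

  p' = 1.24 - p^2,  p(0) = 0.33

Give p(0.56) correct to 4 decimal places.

RK4: k1 = f(s_n, p_n); k2 = f(s_n + h/2, p_n + (h/2)·k1); k3 = f(s_n + h/2, p_n + (h/2)·k2); k4 = f(s_n + h, p_n + h·k3); p_{n+1} = p_n + (h/6)·(k1 + 2k2 + 2k3 + k4).
s=0.000000, p=0.330000:
  k1 = f(0.000000, 0.330000) = 1.131100
  k2 = f(0.140000, 0.488354) = 1.001510
  k3 = f(0.140000, 0.470211) = 1.018901
  k4 = f(0.280000, 0.615292) = 0.861415
  p ← 0.330000 + (0.28/6)·(k1 + 2k2 + 2k3 + k4) = 0.611556
s=0.280000, p=0.611556:
  k1 = f(0.280000, 0.611556) = 0.866000
  k2 = f(0.420000, 0.732796) = 0.703010
  k3 = f(0.420000, 0.709977) = 0.735932
  k4 = f(0.560000, 0.817617) = 0.571503
  p ← 0.611556 + (0.28/6)·(k1 + 2k2 + 2k3 + k4) = 0.812941
p(0.56) ≈ 0.8129

0.8129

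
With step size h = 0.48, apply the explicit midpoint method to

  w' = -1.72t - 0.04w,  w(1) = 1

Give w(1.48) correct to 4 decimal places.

Midpoint: k1 = f(t_n, w_n); k2 = f(t_n + h/2, w_n + (h/2)·k1); w_{n+1} = w_n + h·k2.
t=1.000000, w=1.000000:
  k1 = f(1.000000, 1.000000) = -1.760000
  k2 = f(1.240000, 0.577600) = -2.155904
  w ← 1.000000 + 0.48·(-2.155904) = -0.034834
w(1.48) ≈ -0.0348

-0.0348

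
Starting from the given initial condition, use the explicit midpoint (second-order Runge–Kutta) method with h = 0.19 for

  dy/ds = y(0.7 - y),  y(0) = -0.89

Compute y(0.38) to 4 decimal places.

Midpoint: k1 = f(s_n, y_n); k2 = f(s_n + h/2, y_n + (h/2)·k1); y_{n+1} = y_n + h·k2.
s=0.000000, y=-0.890000:
  k1 = f(0.000000, -0.890000) = -1.415100
  k2 = f(0.095000, -1.024434) = -1.766570
  y ← -0.890000 + 0.19·(-1.766570) = -1.225648
s=0.190000, y=-1.225648:
  k1 = f(0.190000, -1.225648) = -2.360168
  k2 = f(0.285000, -1.449864) = -3.117011
  y ← -1.225648 + 0.19·(-3.117011) = -1.817880
y(0.38) ≈ -1.8179

-1.8179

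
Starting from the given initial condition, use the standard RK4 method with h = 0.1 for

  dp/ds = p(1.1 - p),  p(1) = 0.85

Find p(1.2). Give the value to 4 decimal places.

0.8899

RK4: k1 = f(s_n, p_n); k2 = f(s_n + h/2, p_n + (h/2)·k1); k3 = f(s_n + h/2, p_n + (h/2)·k2); k4 = f(s_n + h, p_n + h·k3); p_{n+1} = p_n + (h/6)·(k1 + 2k2 + 2k3 + k4).
s=1.000000, p=0.850000:
  k1 = f(1.000000, 0.850000) = 0.212500
  k2 = f(1.050000, 0.860625) = 0.206012
  k3 = f(1.050000, 0.860301) = 0.206214
  k4 = f(1.100000, 0.870621) = 0.199702
  p ← 0.850000 + (0.1/6)·(k1 + 2k2 + 2k3 + k4) = 0.870611
s=1.100000, p=0.870611:
  k1 = f(1.100000, 0.870611) = 0.199709
  k2 = f(1.150000, 0.880596) = 0.193206
  k3 = f(1.150000, 0.880271) = 0.193421
  k4 = f(1.200000, 0.889953) = 0.186932
  p ← 0.870611 + (0.1/6)·(k1 + 2k2 + 2k3 + k4) = 0.889942
p(1.2) ≈ 0.8899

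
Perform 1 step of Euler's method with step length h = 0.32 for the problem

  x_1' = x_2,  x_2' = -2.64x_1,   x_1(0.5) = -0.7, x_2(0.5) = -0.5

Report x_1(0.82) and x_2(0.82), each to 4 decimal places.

Euler on (x_1,x_2): x_1_{n+1} = x_1_n + h·x_1', x_2_{n+1} = x_2_n + h·x_2'.
0.500000: (-0.700000, -0.500000); f=(-0.500000, 1.848000) → (-0.860000, 0.091360)
(x_1(0.82), x_2(0.82)) ≈ (-0.8600, 0.0914)

-0.8600, 0.0914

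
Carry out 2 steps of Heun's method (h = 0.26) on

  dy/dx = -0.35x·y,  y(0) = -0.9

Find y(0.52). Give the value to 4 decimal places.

-0.8583

Heun: k1 = f(x_n, y_n); k2 = f(x_n + h, y_n + h·k1); y_{n+1} = y_n + (h/2)·(k1 + k2).
x=0.000000, y=-0.900000:
  k1 = f(0.000000, -0.900000) = 0.000000
  k2 = f(0.260000, -0.900000) = 0.081900
  y ← -0.900000 + (0.26/2)·(0.000000 + 0.081900) = -0.889353
x=0.260000, y=-0.889353:
  k1 = f(0.260000, -0.889353) = 0.080931
  k2 = f(0.520000, -0.868311) = 0.158033
  y ← -0.889353 + (0.26/2)·(0.080931 + 0.158033) = -0.858288
y(0.52) ≈ -0.8583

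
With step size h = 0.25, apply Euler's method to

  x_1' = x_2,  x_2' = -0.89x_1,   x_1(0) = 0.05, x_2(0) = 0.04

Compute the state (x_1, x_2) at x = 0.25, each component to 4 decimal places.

Euler on (x_1,x_2): x_1_{n+1} = x_1_n + h·x_1', x_2_{n+1} = x_2_n + h·x_2'.
0.000000: (0.050000, 0.040000); f=(0.040000, -0.044500) → (0.060000, 0.028875)
(x_1(0.25), x_2(0.25)) ≈ (0.0600, 0.0289)

0.0600, 0.0289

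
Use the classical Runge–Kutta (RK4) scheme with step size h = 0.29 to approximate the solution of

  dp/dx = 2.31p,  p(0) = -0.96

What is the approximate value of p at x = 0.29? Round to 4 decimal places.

RK4: k1 = f(x_n, p_n); k2 = f(x_n + h/2, p_n + (h/2)·k1); k3 = f(x_n + h/2, p_n + (h/2)·k2); k4 = f(x_n + h, p_n + h·k3); p_{n+1} = p_n + (h/6)·(k1 + 2k2 + 2k3 + k4).
x=0.000000, p=-0.960000:
  k1 = f(0.000000, -0.960000) = -2.217600
  k2 = f(0.145000, -1.281552) = -2.960385
  k3 = f(0.145000, -1.389256) = -3.209181
  k4 = f(0.290000, -1.890662) = -4.367430
  p ← -0.960000 + (0.29/6)·(k1 + 2k2 + 2k3 + k4) = -1.874668
p(0.29) ≈ -1.8747

-1.8747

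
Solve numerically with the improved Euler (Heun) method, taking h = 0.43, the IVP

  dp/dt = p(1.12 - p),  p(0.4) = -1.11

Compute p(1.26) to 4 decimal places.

Heun: k1 = f(t_n, p_n); k2 = f(t_n + h, p_n + h·k1); p_{n+1} = p_n + (h/2)·(k1 + k2).
t=0.400000, p=-1.110000:
  k1 = f(0.400000, -1.110000) = -2.475300
  k2 = f(0.830000, -2.174379) = -7.163229
  p ← -1.110000 + (0.43/2)·(-2.475300 + (-7.163229)) = -3.182284
t=0.830000, p=-3.182284:
  k1 = f(0.830000, -3.182284) = -13.691087
  k2 = f(1.260000, -9.069451) = -92.412725
  p ← -3.182284 + (0.43/2)·(-13.691087 + (-92.412725)) = -25.994603
p(1.26) ≈ -25.9946

-25.9946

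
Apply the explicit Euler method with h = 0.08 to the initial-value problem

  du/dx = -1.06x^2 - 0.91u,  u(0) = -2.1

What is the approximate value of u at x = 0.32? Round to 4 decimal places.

-1.5594

Euler: u_{n+1} = u_n + h·f(x_n, u_n).
x=0.000000, u=-2.100000: f=1.911000 → u ← -2.100000 + 0.08·1.911000 = -1.947120
x=0.080000, u=-1.947120: f=1.765095 → u ← -1.947120 + 0.08·1.765095 = -1.805912
x=0.160000, u=-1.805912: f=1.616244 → u ← -1.805912 + 0.08·1.616244 = -1.676613
x=0.240000, u=-1.676613: f=1.464662 → u ← -1.676613 + 0.08·1.464662 = -1.559440
u(0.32) ≈ -1.5594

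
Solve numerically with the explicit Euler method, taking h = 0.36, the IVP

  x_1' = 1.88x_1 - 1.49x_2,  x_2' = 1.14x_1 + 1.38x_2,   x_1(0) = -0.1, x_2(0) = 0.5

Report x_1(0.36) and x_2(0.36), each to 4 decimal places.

-0.4359, 0.7074

Euler on (x_1,x_2): x_1_{n+1} = x_1_n + h·x_1', x_2_{n+1} = x_2_n + h·x_2'.
0.000000: (-0.100000, 0.500000); f=(-0.933000, 0.576000) → (-0.435880, 0.707360)
(x_1(0.36), x_2(0.36)) ≈ (-0.4359, 0.7074)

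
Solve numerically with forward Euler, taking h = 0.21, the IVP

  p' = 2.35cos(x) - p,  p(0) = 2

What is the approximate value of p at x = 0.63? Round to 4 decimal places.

Euler: p_{n+1} = p_n + h·f(x_n, p_n).
x=0.000000, p=2.000000: f=0.350000 → p ← 2.000000 + 0.21·0.350000 = 2.073500
x=0.210000, p=2.073500: f=0.224873 → p ← 2.073500 + 0.21·0.224873 = 2.120723
x=0.420000, p=2.120723: f=0.025036 → p ← 2.120723 + 0.21·0.025036 = 2.125981
p(0.63) ≈ 2.1260

2.1260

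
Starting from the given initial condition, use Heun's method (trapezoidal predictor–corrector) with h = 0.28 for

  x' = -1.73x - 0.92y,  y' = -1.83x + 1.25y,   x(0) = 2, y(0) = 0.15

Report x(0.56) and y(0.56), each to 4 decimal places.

Heun on (x,y): k1 = f(s_n, state_n); k2 = f(s_n + h, state_n + h·k1); state_{n+1} = state_n + (h/2)·(k1 + k2).
0.000000: (2.000000, 0.150000)
  k1 = (-3.598000, -3.472500)
  predictor → (0.992560, -0.822300)
  k2 = (-0.960613, -2.844260)
  → (1.361794, -0.734346)
0.280000: (1.361794, -0.734346)
  k1 = (-1.680305, -3.410016)
  predictor → (0.891309, -1.689151)
  k2 = (0.012055, -3.742534)
  → (1.128239, -1.735703)
(x(0.56), y(0.56)) ≈ (1.1282, -1.7357)

1.1282, -1.7357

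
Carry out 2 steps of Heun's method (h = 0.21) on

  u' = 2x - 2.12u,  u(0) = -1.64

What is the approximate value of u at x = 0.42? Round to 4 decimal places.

Heun: k1 = f(x_n, u_n); k2 = f(x_n + h, u_n + h·k1); u_{n+1} = u_n + (h/2)·(k1 + k2).
x=0.000000, u=-1.640000:
  k1 = f(0.000000, -1.640000) = 3.476800
  k2 = f(0.210000, -0.909872) = 2.348929
  u ← -1.640000 + (0.21/2)·(3.476800 + 2.348929) = -1.028298
x=0.210000, u=-1.028298:
  k1 = f(0.210000, -1.028298) = 2.599993
  k2 = f(0.420000, -0.482300) = 1.862476
  u ← -1.028298 + (0.21/2)·(2.599993 + 1.862476) = -0.559739
u(0.42) ≈ -0.5597

-0.5597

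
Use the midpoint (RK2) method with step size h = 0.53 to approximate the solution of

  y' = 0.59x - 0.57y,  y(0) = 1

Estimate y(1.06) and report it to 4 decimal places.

0.8380

Midpoint: k1 = f(x_n, y_n); k2 = f(x_n + h/2, y_n + (h/2)·k1); y_{n+1} = y_n + h·k2.
x=0.000000, y=1.000000:
  k1 = f(0.000000, 1.000000) = -0.570000
  k2 = f(0.265000, 0.848950) = -0.327551
  y ← 1.000000 + 0.53·(-0.327551) = 0.826398
x=0.530000, y=0.826398:
  k1 = f(0.530000, 0.826398) = -0.158347
  k2 = f(0.795000, 0.784436) = 0.021922
  y ← 0.826398 + 0.53·0.021922 = 0.838016
y(1.06) ≈ 0.8380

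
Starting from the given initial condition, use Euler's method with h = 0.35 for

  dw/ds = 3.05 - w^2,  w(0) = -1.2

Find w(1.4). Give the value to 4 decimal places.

1.7782

Euler: w_{n+1} = w_n + h·f(s_n, w_n).
s=0.000000, w=-1.200000: f=1.610000 → w ← -1.200000 + 0.35·1.610000 = -0.636500
s=0.350000, w=-0.636500: f=2.644868 → w ← -0.636500 + 0.35·2.644868 = 0.289204
s=0.700000, w=0.289204: f=2.966361 → w ← 0.289204 + 0.35·2.966361 = 1.327430
s=1.050000, w=1.327430: f=1.287929 → w ← 1.327430 + 0.35·1.287929 = 1.778205
w(1.4) ≈ 1.7782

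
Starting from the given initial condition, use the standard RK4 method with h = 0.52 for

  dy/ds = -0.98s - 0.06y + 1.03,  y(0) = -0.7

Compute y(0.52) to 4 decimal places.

RK4: k1 = f(s_n, y_n); k2 = f(s_n + h/2, y_n + (h/2)·k1); k3 = f(s_n + h/2, y_n + (h/2)·k2); k4 = f(s_n + h, y_n + h·k3); y_{n+1} = y_n + (h/6)·(k1 + 2k2 + 2k3 + k4).
s=0.000000, y=-0.700000:
  k1 = f(0.000000, -0.700000) = 1.072000
  k2 = f(0.260000, -0.421280) = 0.800477
  k3 = f(0.260000, -0.491876) = 0.804713
  k4 = f(0.520000, -0.281549) = 0.537293
  y ← -0.700000 + (0.52/6)·(k1 + 2k2 + 2k3 + k4) = -0.282295
y(0.52) ≈ -0.2823

-0.2823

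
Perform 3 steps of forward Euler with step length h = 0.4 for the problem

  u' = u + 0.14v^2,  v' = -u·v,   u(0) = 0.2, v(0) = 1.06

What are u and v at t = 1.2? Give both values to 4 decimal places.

Euler on (u,v): u_{n+1} = u_n + h·u', v_{n+1} = v_n + h·v'.
0.000000: (0.200000, 1.060000); f=(0.357304, -0.212000) → (0.342922, 0.975200)
0.400000: (0.342922, 0.975200); f=(0.476064, -0.334417) → (0.533347, 0.841433)
0.800000: (0.533347, 0.841433); f=(0.632468, -0.448776) → (0.786334, 0.661923)
(u(1.2), v(1.2)) ≈ (0.7863, 0.6619)

0.7863, 0.6619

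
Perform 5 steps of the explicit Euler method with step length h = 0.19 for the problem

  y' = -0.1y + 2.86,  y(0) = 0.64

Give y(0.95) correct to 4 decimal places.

Euler: y_{n+1} = y_n + h·f(t_n, y_n).
t=0.000000, y=0.640000: f=2.796000 → y ← 0.640000 + 0.19·2.796000 = 1.171240
t=0.190000, y=1.171240: f=2.742876 → y ← 1.171240 + 0.19·2.742876 = 1.692386
t=0.380000, y=1.692386: f=2.690761 → y ← 1.692386 + 0.19·2.690761 = 2.203631
t=0.570000, y=2.203631: f=2.639637 → y ← 2.203631 + 0.19·2.639637 = 2.705162
t=0.760000, y=2.705162: f=2.589484 → y ← 2.705162 + 0.19·2.589484 = 3.197164
y(0.95) ≈ 3.1972

3.1972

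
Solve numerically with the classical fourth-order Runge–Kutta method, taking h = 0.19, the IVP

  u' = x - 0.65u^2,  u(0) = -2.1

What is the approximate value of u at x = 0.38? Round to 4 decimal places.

-4.2231

RK4: k1 = f(x_n, u_n); k2 = f(x_n + h/2, u_n + (h/2)·k1); k3 = f(x_n + h/2, u_n + (h/2)·k2); k4 = f(x_n + h, u_n + h·k3); u_{n+1} = u_n + (h/6)·(k1 + 2k2 + 2k3 + k4).
x=0.000000, u=-2.100000:
  k1 = f(0.000000, -2.100000) = -2.866500
  k2 = f(0.095000, -2.372318) = -3.563129
  k3 = f(0.095000, -2.438497) = -3.770075
  k4 = f(0.190000, -2.816314) = -4.965557
  u ← -2.100000 + (0.19/6)·(k1 + 2k2 + 2k3 + k4) = -2.812451
x=0.190000, u=-2.812451:
  k1 = f(0.190000, -2.812451) = -4.951424
  k2 = f(0.285000, -3.282837) = -6.720060
  k3 = f(0.285000, -3.450857) = -7.455469
  k4 = f(0.380000, -4.228991) = -11.244835
  u ← -2.812451 + (0.19/6)·(k1 + 2k2 + 2k3 + k4) = -4.223116
u(0.38) ≈ -4.2231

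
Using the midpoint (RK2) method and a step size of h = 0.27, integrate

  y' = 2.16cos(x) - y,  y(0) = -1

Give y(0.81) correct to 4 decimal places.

Midpoint: k1 = f(x_n, y_n); k2 = f(x_n + h/2, y_n + (h/2)·k1); y_{n+1} = y_n + h·k2.
x=0.000000, y=-1.000000:
  k1 = f(0.000000, -1.000000) = 3.160000
  k2 = f(0.135000, -0.573400) = 2.713747
  y ← -1.000000 + 0.27·2.713747 = -0.267288
x=0.270000, y=-0.267288:
  k1 = f(0.270000, -0.267288) = 2.349033
  k2 = f(0.405000, 0.049831) = 1.935430
  y ← -0.267288 + 0.27·1.935430 = 0.255278
x=0.540000, y=0.255278:
  k1 = f(0.540000, 0.255278) = 1.597373
  k2 = f(0.675000, 0.470923) = 1.215404
  y ← 0.255278 + 0.27·1.215404 = 0.583437
y(0.81) ≈ 0.5834

0.5834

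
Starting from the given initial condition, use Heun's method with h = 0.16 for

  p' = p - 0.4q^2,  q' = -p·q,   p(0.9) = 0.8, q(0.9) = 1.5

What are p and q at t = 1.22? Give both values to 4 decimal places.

0.8308, 1.1621

Heun on (p,q): k1 = f(t_n, state_n); k2 = f(t_n + h, state_n + h·k1); state_{n+1} = state_n + (h/2)·(k1 + k2).
0.900000: (0.800000, 1.500000)
  k1 = (-0.100000, -1.200000)
  predictor → (0.784000, 1.308000)
  k2 = (0.099654, -1.025472)
  → (0.799972, 1.321962)
1.060000: (0.799972, 1.321962)
  k1 = (0.100939, -1.057533)
  predictor → (0.816123, 1.152757)
  k2 = (0.284583, -0.940791)
  → (0.830814, 1.162096)
(p(1.22), q(1.22)) ≈ (0.8308, 1.1621)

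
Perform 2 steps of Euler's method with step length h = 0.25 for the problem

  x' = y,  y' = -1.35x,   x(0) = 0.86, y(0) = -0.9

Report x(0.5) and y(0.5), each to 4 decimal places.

Euler on (x,y): x_{n+1} = x_n + h·x', y_{n+1} = y_n + h·y'.
0.000000: (0.860000, -0.900000); f=(-0.900000, -1.161000) → (0.635000, -1.190250)
0.250000: (0.635000, -1.190250); f=(-1.190250, -0.857250) → (0.337438, -1.404562)
(x(0.5), y(0.5)) ≈ (0.3374, -1.4046)

0.3374, -1.4046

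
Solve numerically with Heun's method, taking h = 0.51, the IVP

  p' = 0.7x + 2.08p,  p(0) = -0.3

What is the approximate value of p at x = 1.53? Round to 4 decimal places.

-3.1721

Heun: k1 = f(x_n, p_n); k2 = f(x_n + h, p_n + h·k1); p_{n+1} = p_n + (h/2)·(k1 + k2).
x=0.000000, p=-0.300000:
  k1 = f(0.000000, -0.300000) = -0.624000
  k2 = f(0.510000, -0.618240) = -0.928939
  p ← -0.300000 + (0.51/2)·(-0.624000 + (-0.928939)) = -0.695999
x=0.510000, p=-0.695999:
  k1 = f(0.510000, -0.695999) = -1.090679
  k2 = f(1.020000, -1.252246) = -1.890671
  p ← -0.695999 + (0.51/2)·(-1.090679 + (-1.890671)) = -1.456244
x=1.020000, p=-1.456244:
  k1 = f(1.020000, -1.456244) = -2.314987
  k2 = f(1.530000, -2.636887) = -4.413725
  p ← -1.456244 + (0.51/2)·(-2.314987 + (-4.413725)) = -3.172065
p(1.53) ≈ -3.1721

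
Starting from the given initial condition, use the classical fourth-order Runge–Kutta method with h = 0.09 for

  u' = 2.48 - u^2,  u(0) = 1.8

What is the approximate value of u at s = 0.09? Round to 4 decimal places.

1.7415

RK4: k1 = f(s_n, u_n); k2 = f(s_n + h/2, u_n + (h/2)·k1); k3 = f(s_n + h/2, u_n + (h/2)·k2); k4 = f(s_n + h, u_n + h·k3); u_{n+1} = u_n + (h/6)·(k1 + 2k2 + 2k3 + k4).
s=0.000000, u=1.800000:
  k1 = f(0.000000, 1.800000) = -0.760000
  k2 = f(0.045000, 1.765800) = -0.638050
  k3 = f(0.045000, 1.771288) = -0.657460
  k4 = f(0.090000, 1.740829) = -0.550484
  u ← 1.800000 + (0.09/6)·(k1 + 2k2 + 2k3 + k4) = 1.741477
u(0.09) ≈ 1.7415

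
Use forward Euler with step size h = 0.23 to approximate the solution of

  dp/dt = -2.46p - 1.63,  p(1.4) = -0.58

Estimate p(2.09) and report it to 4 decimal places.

Euler: p_{n+1} = p_n + h·f(t_n, p_n).
t=1.400000, p=-0.580000: f=-0.203200 → p ← -0.580000 + 0.23·(-0.203200) = -0.626736
t=1.630000, p=-0.626736: f=-0.088229 → p ← -0.626736 + 0.23·(-0.088229) = -0.647029
t=1.860000, p=-0.647029: f=-0.038309 → p ← -0.647029 + 0.23·(-0.038309) = -0.655840
p(2.09) ≈ -0.6558

-0.6558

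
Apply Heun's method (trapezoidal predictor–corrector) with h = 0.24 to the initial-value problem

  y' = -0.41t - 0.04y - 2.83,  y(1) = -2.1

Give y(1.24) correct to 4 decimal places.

-2.8656

Heun: k1 = f(t_n, y_n); k2 = f(t_n + h, y_n + h·k1); y_{n+1} = y_n + (h/2)·(k1 + k2).
t=1.000000, y=-2.100000:
  k1 = f(1.000000, -2.100000) = -3.156000
  k2 = f(1.240000, -2.857440) = -3.224102
  y ← -2.100000 + (0.24/2)·(-3.156000 + (-3.224102)) = -2.865612
y(1.24) ≈ -2.8656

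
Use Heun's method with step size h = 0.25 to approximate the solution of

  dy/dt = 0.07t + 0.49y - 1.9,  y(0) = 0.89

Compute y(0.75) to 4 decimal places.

Heun: k1 = f(t_n, y_n); k2 = f(t_n + h, y_n + h·k1); y_{n+1} = y_n + (h/2)·(k1 + k2).
t=0.000000, y=0.890000:
  k1 = f(0.000000, 0.890000) = -1.463900
  k2 = f(0.250000, 0.524025) = -1.625728
  y ← 0.890000 + (0.25/2)·(-1.463900 + (-1.625728)) = 0.503797
t=0.250000, y=0.503797:
  k1 = f(0.250000, 0.503797) = -1.635640
  k2 = f(0.500000, 0.094887) = -1.818506
  y ← 0.503797 + (0.25/2)·(-1.635640 + (-1.818506)) = 0.072028
t=0.500000, y=0.072028:
  k1 = f(0.500000, 0.072028) = -1.829706
  k2 = f(0.750000, -0.385398) = -2.036345
  y ← 0.072028 + (0.25/2)·(-1.829706 + (-2.036345)) = -0.411228
y(0.75) ≈ -0.4112

-0.4112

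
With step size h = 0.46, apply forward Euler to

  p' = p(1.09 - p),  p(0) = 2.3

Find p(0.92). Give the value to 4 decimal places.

Euler: p_{n+1} = p_n + h·f(x_n, p_n).
x=0.000000, p=2.300000: f=-2.783000 → p ← 2.300000 + 0.46·(-2.783000) = 1.019820
x=0.460000, p=1.019820: f=0.071571 → p ← 1.019820 + 0.46·0.071571 = 1.052743
p(0.92) ≈ 1.0527

1.0527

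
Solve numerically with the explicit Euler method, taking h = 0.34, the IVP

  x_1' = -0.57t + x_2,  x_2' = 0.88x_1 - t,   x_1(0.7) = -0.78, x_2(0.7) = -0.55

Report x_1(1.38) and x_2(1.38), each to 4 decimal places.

Euler on (x_1,x_2): x_1_{n+1} = x_1_n + h·x_1', x_2_{n+1} = x_2_n + h·x_2'.
0.700000: (-0.780000, -0.550000); f=(-0.949000, -1.386400) → (-1.102660, -1.021376)
1.040000: (-1.102660, -1.021376); f=(-1.614176, -2.010341) → (-1.651480, -1.704892)
(x_1(1.38), x_2(1.38)) ≈ (-1.6515, -1.7049)

-1.6515, -1.7049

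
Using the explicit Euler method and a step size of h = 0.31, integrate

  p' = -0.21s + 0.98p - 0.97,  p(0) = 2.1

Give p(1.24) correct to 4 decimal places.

Euler: p_{n+1} = p_n + h·f(s_n, p_n).
s=0.000000, p=2.100000: f=1.088000 → p ← 2.100000 + 0.31·1.088000 = 2.437280
s=0.310000, p=2.437280: f=1.353434 → p ← 2.437280 + 0.31·1.353434 = 2.856845
s=0.620000, p=2.856845: f=1.699508 → p ← 2.856845 + 0.31·1.699508 = 3.383692
s=0.930000, p=3.383692: f=2.150718 → p ← 3.383692 + 0.31·2.150718 = 4.050415
p(1.24) ≈ 4.0504

4.0504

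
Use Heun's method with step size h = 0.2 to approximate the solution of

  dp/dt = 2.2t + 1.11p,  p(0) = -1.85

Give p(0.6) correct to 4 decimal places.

Heun: k1 = f(t_n, p_n); k2 = f(t_n + h, p_n + h·k1); p_{n+1} = p_n + (h/2)·(k1 + k2).
t=0.000000, p=-1.850000:
  k1 = f(0.000000, -1.850000) = -2.053500
  k2 = f(0.200000, -2.260700) = -2.069377
  p ← -1.850000 + (0.2/2)·(-2.053500 + (-2.069377)) = -2.262288
t=0.200000, p=-2.262288:
  k1 = f(0.200000, -2.262288) = -2.071139
  k2 = f(0.400000, -2.676516) = -2.090932
  p ← -2.262288 + (0.2/2)·(-2.071139 + (-2.090932)) = -2.678495
t=0.400000, p=-2.678495:
  k1 = f(0.400000, -2.678495) = -2.093129
  k2 = f(0.600000, -3.097121) = -2.117804
  p ← -2.678495 + (0.2/2)·(-2.093129 + (-2.117804)) = -3.099588
p(0.6) ≈ -3.0996

-3.0996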